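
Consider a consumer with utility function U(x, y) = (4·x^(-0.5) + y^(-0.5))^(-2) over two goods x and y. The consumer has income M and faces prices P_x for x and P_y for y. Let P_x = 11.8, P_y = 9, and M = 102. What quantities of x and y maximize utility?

x* = 6.3439, y* = 3.0158

With the ratio pinned down, the budget gives x* = M/(P_x + P_y·(y/x)) and y* = (y/x)·x*.
Numerically y/x = 0.475393, so x* = 102/(11.8 + 9·0.475393) = 6.3439 and y* = 0.475393·6.3439 = 3.0158.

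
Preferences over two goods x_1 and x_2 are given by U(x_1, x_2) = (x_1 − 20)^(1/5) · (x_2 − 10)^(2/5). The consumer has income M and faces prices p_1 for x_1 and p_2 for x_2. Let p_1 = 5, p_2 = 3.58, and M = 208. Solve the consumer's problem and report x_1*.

MRS = (1/2)·(x_2−10)/(x_1−20). Tangency with p_1/p_2 gives x_2−10 = 2·(p_1/p_2)·(x_1−20).
After buying the subsistence bundle (20, 10), a share 1/3 of the remaining income goes to x_1: x_1* = 20 + 1/3·(M − 20p_1 − 10p_2)/p_1.
Discretionary income = 208 − 20·5 − 10·3.58 = 72.2; x_1* = 20 + 1/3·72.2/5 = 24.8133.

x_1* = 24.8133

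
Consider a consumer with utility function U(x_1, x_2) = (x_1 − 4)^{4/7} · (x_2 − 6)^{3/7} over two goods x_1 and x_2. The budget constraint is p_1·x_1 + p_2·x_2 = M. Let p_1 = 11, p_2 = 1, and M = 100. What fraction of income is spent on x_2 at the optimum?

MRS = (4/3)·(x_2−6)/(x_1−4). Tangency with p_1/p_2 gives x_2−6 = (3/4)·(p_1/p_2)·(x_1−4).
Substituting into the budget: x_1* = 4 + 4/7·(M − 4·p_1 − 6·p_2)/p_1, and x_2* = 6 + 3/7·(…)/p_2.
Discretionary income = 100 − 4·11 − 6·1 = 50; x_1* = 4 + 4/7·50/11 = 6.5974; x_2* = 6 + 3/7·50/1 = 27.4286.
Expenditure on x_2: 1·27.4286 = 27.4286; share = 0.2743.

share on x_2 = 0.2743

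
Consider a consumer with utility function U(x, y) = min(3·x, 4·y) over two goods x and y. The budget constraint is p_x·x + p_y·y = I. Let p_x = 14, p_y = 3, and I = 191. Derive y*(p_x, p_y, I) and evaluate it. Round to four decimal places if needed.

Leontief preferences: the optimum is at the kink where x/4 = y/3, i.e. y = (3/4)·x.
Budget: p_x·x + p_y·(3/4)·x = I, so (4·p_x + 3·p_y)·x = 4·I.
Demand: x*(p_x,p_y,I) = 4·I/(4·p_x + 3·p_y), y* = 3·I/(4·p_x + 3·p_y).
Here 4·14 + 3·3 = 65, giving y* = 8.8154.

y* = 8.8154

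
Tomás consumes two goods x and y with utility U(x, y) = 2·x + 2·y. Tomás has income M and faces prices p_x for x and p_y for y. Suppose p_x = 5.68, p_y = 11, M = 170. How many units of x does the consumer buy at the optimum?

x* = 29.9296

Perfect substitutes: compare marginal utility per dollar. 2/p_x vs 2/p_y → 0.3521 vs 0.1818.
x gives more utility per dollar, so spend all income on x: x* = M/p_x, y* = 0.
Numerically: x* = 29.9296, y* = 0.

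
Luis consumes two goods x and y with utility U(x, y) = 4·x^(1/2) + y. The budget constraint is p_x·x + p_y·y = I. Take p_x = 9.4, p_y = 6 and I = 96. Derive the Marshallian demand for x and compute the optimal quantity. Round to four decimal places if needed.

Set MRS = p_x/p_y: 2·x^(−1/2) = p_x/p_y.
Solve: √x = 2·p_y/p_x, so x*(p_x,p_y) = (2·p_y/p_x)², and y* = (I − p_x·x*)/p_y.
Plugging in: x* = (2·6/9.4)² = 1.6297.

x* = 1.6297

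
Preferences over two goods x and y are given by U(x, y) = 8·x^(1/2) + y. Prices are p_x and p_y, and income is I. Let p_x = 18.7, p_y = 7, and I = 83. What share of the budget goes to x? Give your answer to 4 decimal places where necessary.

share on x = 0.5051

Solve: √x = 4·p_y/p_x, so x*(p_x,p_y) = (4·p_y/p_x)², and y* = (I − p_x·x*)/p_y.
Plugging in: x* = (4·7/18.7)² = 2.242, y* = 5.8678.
Expenditure on x: 18.7·2.242 = 41.9251; share = 0.5051.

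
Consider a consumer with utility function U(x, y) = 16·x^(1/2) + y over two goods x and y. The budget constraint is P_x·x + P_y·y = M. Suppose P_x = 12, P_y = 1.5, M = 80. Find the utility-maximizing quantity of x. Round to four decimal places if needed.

MU_x = 8/√x, MU_y = 1. Tangency: 8/√x = P_x/P_y.
Solve: √x = 8·P_y/P_x, so x*(P_x,P_y) = (8·P_y/P_x)², and y* = (M − P_x·x*)/P_y.
Plugging in: x* = (8·1.5/12)² = 1.

x* = 1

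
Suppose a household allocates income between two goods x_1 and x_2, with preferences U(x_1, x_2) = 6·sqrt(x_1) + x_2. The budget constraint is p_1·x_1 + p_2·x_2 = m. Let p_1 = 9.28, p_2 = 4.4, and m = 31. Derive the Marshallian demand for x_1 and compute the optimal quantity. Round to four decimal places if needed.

x_1* = 2.0233

Set MRS = p_1/p_2: 3·x_1^(−1/2) = p_1/p_2.
Thus x_1* = (3·p_2/p_1)² — independent of m — with the rest of income spent on x_2.
Plugging in: x_1* = (3·4.4/9.28)² = 2.0233.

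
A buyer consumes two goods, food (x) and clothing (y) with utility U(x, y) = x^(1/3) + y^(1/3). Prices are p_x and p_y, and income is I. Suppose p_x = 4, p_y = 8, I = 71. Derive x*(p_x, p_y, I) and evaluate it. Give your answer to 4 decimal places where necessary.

MU_x ∝ x^(-2/3), MU_y ∝ y^(-2/3), so MRS = (y/x)^(2/3) = p_x/p_y.
Hence y/x = (p_x/p_y)^(1/(2/3)), i.e. raised to the 1.5 power.
Substitute y = (y/x)·x into the budget: x* = I/(p_x + p_y·(y/x)).
Numerically y/x = 0.353553, so x* = 71/(4 + 8·0.353553) = 10.3977.

x* = 10.3977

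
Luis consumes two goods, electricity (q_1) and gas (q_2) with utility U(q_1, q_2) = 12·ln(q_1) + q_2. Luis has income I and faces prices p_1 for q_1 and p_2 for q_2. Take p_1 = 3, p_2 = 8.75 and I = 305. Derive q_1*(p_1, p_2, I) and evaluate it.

q_1* = 35

MU_q_1 = 12/q_1, MU_q_2 = 1. Tangency: 12/q_1 = p_1/p_2.
So q_1*(p_1,p_2) = 12·p_2/p_1, independent of income; and q_2* = (I − 12·p_2)/p_2.
At the given prices: q_1* = 12·8.75/3 = 35.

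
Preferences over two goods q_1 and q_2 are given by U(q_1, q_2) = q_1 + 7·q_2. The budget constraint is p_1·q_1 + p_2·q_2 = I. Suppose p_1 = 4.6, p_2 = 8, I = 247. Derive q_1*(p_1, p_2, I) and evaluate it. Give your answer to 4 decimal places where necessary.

q_1* = 0

Perfect substitutes: compare marginal utility per dollar. 1/p_1 vs 7/p_2 → 0.2174 vs 0.875.
q_2 gives more utility per dollar, so spend all income on q_2: q_2* = I/p_2, q_1* = 0.
Numerically: q_1* = 0, q_2* = 30.875.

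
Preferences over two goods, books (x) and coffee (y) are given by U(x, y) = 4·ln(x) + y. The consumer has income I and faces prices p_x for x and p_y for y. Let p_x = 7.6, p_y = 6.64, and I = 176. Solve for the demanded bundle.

MU_x = 4/x, MU_y = 1. Tangency: 4/x = p_x/p_y.
So x*(p_x,p_y) = 4·p_y/p_x, independent of income; and y* = (I − 4·p_y)/p_y.
At the given prices: x* = 4·6.64/7.6 = 3.4947, and y* = 22.506.

x* = 3.4947, y* = 22.506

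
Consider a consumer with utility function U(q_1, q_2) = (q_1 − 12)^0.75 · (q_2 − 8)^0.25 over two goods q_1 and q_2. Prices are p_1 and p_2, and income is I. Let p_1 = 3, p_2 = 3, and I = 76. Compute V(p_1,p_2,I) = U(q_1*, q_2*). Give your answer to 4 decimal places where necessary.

V = 3.0393

This is Cobb-Douglas in (q_1−12, q_2−8): tangency gives 0.75·p_2·(q_2−8) = 0.25·p_1·(q_1−12).
After buying the subsistence bundle (12, 8), a share 0.75 of the remaining income goes to q_1: q_1* = 12 + 0.75·(I − 12p_1 − 8p_2)/p_1.
Discretionary income = 76 − 12·3 − 8·3 = 16; q_1* = 12 + 0.75·16/3 = 16; q_2* = 8 + 0.25·16/3 = 9.3333.
Utility at the optimum: U(16, 9.3333) = 3.0393.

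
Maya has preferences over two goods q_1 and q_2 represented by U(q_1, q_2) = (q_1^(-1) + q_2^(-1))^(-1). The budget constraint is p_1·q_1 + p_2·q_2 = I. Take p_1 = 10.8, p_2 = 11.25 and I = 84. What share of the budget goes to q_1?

From the CES first-order condition, (q_2/q_1)^(2) = p_1/p_2.
Solve for the ratio: q_2/q_1 = [p_1/p_2]^(0.5).
With the ratio pinned down, the budget gives q_1* = I/(p_1 + p_2·(q_2/q_1)) and q_2* = (q_2/q_1)·q_1*.
Numerically q_2/q_1 = 0.979796, so q_1* = 84/(10.8 + 11.25·0.979796) = 3.8492 and q_2* = 0.979796·3.8492 = 3.7714.
Expenditure on q_1: 10.8·3.8492 = 41.5714; share = 0.4949.

share on q_1 = 0.4949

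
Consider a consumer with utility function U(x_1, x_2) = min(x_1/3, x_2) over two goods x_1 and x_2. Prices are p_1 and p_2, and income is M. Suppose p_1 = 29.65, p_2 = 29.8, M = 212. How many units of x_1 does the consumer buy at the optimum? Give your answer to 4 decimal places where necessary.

x_1* = 5.3558

With perfect complements, no substitution: consume in ratio x_1:x_2 = 3:1.
Budget: p_1·x_1 + p_2·(1/3)·x_1 = M, so (3·p_1 + p_2)·x_1 = 3·M.
Demand: x_1*(p_1,p_2,M) = 3·M/(3·p_1 + p_2), x_2* = M/(3·p_1 + p_2).
Here 3·29.65 + 29.8 = 118.75, giving x_1* = 5.3558.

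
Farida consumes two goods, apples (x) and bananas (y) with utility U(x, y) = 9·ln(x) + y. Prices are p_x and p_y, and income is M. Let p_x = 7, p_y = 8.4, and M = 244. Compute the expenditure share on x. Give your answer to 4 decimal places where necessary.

share on x = 0.3098

MU_x = 9/x, MU_y = 1. Tangency: 9/x = p_x/p_y.
So x*(p_x,p_y) = 9·p_y/p_x, independent of income; and y* = (M − 9·p_y)/p_y.
At the given prices: x* = 9·8.4/7 = 10.8, and y* = 20.0476.
Expenditure on x: 7·10.8 = 75.6; share = 0.3098.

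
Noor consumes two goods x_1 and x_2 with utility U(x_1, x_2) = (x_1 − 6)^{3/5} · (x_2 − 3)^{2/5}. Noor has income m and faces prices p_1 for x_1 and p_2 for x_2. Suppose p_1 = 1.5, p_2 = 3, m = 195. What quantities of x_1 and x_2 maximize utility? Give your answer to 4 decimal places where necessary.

Substituting into the budget: x_1* = 6 + 0.6·(m − 6·p_1 − 3·p_2)/p_1, and x_2* = 3 + 0.4·(…)/p_2.
Discretionary income = 195 − 6·1.5 − 3·3 = 177; x_1* = 6 + 0.6·177/1.5 = 76.8; x_2* = 3 + 0.4·177/3 = 26.6.

x_1* = 76.8, x_2* = 26.6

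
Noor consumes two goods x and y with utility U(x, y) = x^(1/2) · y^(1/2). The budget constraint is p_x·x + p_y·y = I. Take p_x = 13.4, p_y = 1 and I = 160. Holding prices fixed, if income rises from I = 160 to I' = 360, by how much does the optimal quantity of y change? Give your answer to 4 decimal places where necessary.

Tangency: MRS = y/x = p_x/p_y.
So 0.5·p_y·y = 0.5·p_x·x; combined with the budget, a share 0.5 of income goes to x.
Demand: x*(p_x,p_y,I) = 0.5·I/p_x and y* = 0.5·I/p_y.
At p_x=13.4, p_y=1, I=160: y* = 0.5·160/1 = 80.
At I' = 360: y* = 180. Change: 180 − 80 = 100.

Δy* = 100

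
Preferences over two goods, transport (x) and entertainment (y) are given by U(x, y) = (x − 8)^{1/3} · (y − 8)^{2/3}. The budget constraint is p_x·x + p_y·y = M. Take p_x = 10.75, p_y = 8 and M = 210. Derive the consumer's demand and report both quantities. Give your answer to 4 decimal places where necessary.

Discretionary income = 210 − 8·10.75 − 8·8 = 60; x* = 8 + 1/3·60/10.75 = 9.8605; y* = 8 + 2/3·60/8 = 13.

x* = 9.8605, y* = 13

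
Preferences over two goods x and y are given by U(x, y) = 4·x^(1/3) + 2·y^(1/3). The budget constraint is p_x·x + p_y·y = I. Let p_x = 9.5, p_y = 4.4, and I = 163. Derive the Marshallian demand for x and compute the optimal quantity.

x* = 11.2918

MRS = MU_x/MU_y = 2·(y/x)^(2/3). Set equal to p_x/p_y.
Solve for the ratio: y/x = [(1/2)·p_x/p_y]^(1.5).
With the ratio pinned down, the budget gives x* = I/(p_x + p_y·(y/x)) and y* = (y/x)·x*.
Numerically y/x = 1.12166, so x* = 163/(9.5 + 4.4·1.12166) = 11.2918.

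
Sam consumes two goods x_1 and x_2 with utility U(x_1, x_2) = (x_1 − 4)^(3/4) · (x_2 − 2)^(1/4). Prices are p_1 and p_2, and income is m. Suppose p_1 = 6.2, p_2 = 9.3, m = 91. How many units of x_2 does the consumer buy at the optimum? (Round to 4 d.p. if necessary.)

MRS = 3·(x_2−2)/(x_1−4). Tangency with p_1/p_2 gives x_2−2 = (1/3)·(p_1/p_2)·(x_1−4).
Substituting into the budget: x_1* = 4 + 0.75·(m − 4·p_1 − 2·p_2)/p_1, and x_2* = 2 + 0.25·(…)/p_2.
Discretionary income = 91 − 4·6.2 − 2·9.3 = 47.6; x_2* = 2 + 0.25·47.6/9.3 = 3.2796.

x_2* = 3.2796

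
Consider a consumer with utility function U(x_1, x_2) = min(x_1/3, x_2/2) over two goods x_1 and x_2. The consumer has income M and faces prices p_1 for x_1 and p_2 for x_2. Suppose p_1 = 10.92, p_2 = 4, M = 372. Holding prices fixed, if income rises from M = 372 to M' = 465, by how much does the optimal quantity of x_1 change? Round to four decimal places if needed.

Demand: x_1*(p_1,p_2,M) = 3·M/(3·p_1 + 2·p_2), x_2* = 2·M/(3·p_1 + 2·p_2).
Here 3·10.92 + 2·4 = 40.76, giving x_1* = 27.3798.
At M' = 465: x_1* = 34.2247. Change: 34.2247 − 27.3798 = 6.8449.

Δx_1* = 6.8449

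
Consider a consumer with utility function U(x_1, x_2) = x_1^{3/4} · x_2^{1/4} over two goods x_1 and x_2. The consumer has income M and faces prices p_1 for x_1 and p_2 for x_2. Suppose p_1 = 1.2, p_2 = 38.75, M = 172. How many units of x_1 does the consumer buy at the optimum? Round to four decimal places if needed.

MU_x_1/MU_x_2 = (0.75·x_2)/(0.25·x_1); tangency sets this equal to p_1/p_2.
Rearranging, p_2·x_2 = (1/3)·p_1·x_1. Substituting into the budget gives p_1·x_1·(1 + (1/3)) = M.
Demand: x_1*(p_1,p_2,M) = 0.75·M/p_1 and x_2* = 0.25·M/p_2.
At p_1=1.2, p_2=38.75, M=172: x_1* = 0.75·172/1.2 = 107.5.

x_1* = 107.5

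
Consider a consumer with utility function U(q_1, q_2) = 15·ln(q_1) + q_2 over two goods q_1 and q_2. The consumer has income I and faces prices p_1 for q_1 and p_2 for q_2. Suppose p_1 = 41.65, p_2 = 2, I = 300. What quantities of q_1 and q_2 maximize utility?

q_1* = 0.7203, q_2* = 135

MU_q_1 = 15/q_1, MU_q_2 = 1. Tangency: 15/q_1 = p_1/p_2.
So q_1*(p_1,p_2) = 15·p_2/p_1, independent of income; and q_2* = (I − 15·p_2)/p_2.
At the given prices: q_1* = 15·2/41.65 = 0.7203, and q_2* = 135.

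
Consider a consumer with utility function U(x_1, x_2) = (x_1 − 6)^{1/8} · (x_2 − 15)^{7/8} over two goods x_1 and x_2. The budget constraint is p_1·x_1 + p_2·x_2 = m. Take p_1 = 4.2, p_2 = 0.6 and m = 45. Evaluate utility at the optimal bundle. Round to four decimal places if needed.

MRS = (1/7)·(x_2−15)/(x_1−6). Tangency with p_1/p_2 gives x_2−15 = 7·(p_1/p_2)·(x_1−6).
After buying the subsistence bundle (6, 15), a share 0.125 of the remaining income goes to x_1: x_1* = 6 + 0.125·(m − 6p_1 − 15p_2)/p_1.
Discretionary income = 45 − 6·4.2 − 15·0.6 = 10.8; x_1* = 6 + 0.125·10.8/4.2 = 6.3214; x_2* = 15 + 0.875·10.8/0.6 = 30.75.
Utility at the optimum: U(6.3214, 30.75) = 9.6829.

V = 9.6829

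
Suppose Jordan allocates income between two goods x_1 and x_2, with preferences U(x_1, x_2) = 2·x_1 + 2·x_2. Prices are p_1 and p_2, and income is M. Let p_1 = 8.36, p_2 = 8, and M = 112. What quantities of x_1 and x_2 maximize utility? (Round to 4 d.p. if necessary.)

x_2 gives more utility per dollar, so spend all income on x_2: x_2* = M/p_2, x_1* = 0.
Numerically: x_1* = 0, x_2* = 14.

x_1* = 0, x_2* = 14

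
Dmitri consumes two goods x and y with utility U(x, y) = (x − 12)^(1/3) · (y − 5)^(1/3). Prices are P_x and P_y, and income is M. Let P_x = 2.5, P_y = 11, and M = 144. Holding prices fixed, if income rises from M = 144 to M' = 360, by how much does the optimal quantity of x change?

Δx* = 43.2

MRS = (y−5)/(x−12). Tangency with P_x/P_y gives y−5 = (P_x/P_y)·(x−12).
After buying the subsistence bundle (12, 5), a share 0.5 of the remaining income goes to x: x* = 12 + 0.5·(M − 12P_x − 5P_y)/P_x.
Discretionary income = 144 − 12·2.5 − 5·11 = 59; x* = 12 + 0.5·59/2.5 = 23.8.
At M' = 360: x* = 67. Change: 67 − 23.8 = 43.2.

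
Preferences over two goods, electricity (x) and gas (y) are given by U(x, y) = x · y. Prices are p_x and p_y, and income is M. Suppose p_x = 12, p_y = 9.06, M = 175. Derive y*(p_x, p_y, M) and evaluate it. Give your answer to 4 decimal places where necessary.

y* = 9.6578

Demand: x*(p_x,p_y,M) = 0.5·M/p_x and y* = 0.5·M/p_y.
At p_x=12, p_y=9.06, M=175: y* = 0.5·175/9.06 = 9.6578.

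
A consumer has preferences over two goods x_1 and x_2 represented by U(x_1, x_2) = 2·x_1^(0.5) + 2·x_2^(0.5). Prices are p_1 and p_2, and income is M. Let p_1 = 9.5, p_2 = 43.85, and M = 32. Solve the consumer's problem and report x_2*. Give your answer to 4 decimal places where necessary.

MU_x_1 ∝ 2·x_1^(-0.5), MU_x_2 ∝ 2·x_2^(-0.5), so MRS = (x_2/x_1)^(0.5) = p_1/p_2.
Solve for the ratio: x_2/x_1 = [p_1/p_2]^(2).
With the ratio pinned down, the budget gives x_1* = M/(p_1 + p_2·(x_2/x_1)) and x_2* = (x_2/x_1)·x_1*.
Numerically x_2/x_1 = 0.046936, so x_1* = 32/(9.5 + 43.85·0.046936) = 2.7686 and x_2* = 0.046936·2.7686 = 0.1299.

x_2* = 0.1299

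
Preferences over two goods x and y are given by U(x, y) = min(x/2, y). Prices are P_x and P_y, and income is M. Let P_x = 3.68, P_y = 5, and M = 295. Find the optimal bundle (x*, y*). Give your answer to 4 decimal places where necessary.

With perfect complements, no substitution: consume in ratio x:y = 2:1.
Budget: P_x·x + P_y·(1/2)·x = M, so (2·P_x + P_y)·x = 2·M.
Demand: x*(P_x,P_y,M) = 2·M/(2·P_x + P_y), y* = M/(2·P_x + P_y).
Here 2·3.68 + 5 = 12.36, giving x* = 47.7346 and y* = 23.8673.

x* = 47.7346, y* = 23.8673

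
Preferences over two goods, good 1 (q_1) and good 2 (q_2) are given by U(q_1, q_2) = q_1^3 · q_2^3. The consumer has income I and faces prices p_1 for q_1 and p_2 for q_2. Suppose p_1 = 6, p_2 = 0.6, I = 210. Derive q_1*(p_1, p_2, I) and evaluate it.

Demand: q_1*(p_1,p_2,I) = 0.5·I/p_1 and q_2* = 0.5·I/p_2.
At p_1=6, p_2=0.6, I=210: q_1* = 0.5·210/6 = 17.5.

q_1* = 17.5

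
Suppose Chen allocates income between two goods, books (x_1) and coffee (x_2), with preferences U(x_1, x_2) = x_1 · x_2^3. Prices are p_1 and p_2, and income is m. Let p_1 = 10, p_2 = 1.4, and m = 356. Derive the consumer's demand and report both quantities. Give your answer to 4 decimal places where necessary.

Demand: x_1*(p_1,p_2,m) = 0.25·m/p_1 and x_2* = 0.75·m/p_2.
At p_1=10, p_2=1.4, m=356: x_1* = 0.25·356/10 = 8.9, x_2* = 190.7143.

x_1* = 8.9, x_2* = 190.7143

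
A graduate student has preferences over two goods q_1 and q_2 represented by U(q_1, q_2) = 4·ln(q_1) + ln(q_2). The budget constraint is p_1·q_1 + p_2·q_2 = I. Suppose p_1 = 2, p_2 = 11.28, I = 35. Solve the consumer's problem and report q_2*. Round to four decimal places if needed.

q_2* = 0.6206

MU_q_1/MU_q_2 = (4·q_2)/(q_1); tangency sets this equal to p_1/p_2.
Rearranging, p_2·q_2 = (1/4)·p_1·q_1. Substituting into the budget gives p_1·q_1·(1 + (1/4)) = I.
Demand: q_1*(p_1,p_2,I) = 0.8·I/p_1 and q_2* = 0.2·I/p_2.
At p_1=2, p_2=11.28, I=35: q_2* = 0.2·35/11.28 = 0.6206.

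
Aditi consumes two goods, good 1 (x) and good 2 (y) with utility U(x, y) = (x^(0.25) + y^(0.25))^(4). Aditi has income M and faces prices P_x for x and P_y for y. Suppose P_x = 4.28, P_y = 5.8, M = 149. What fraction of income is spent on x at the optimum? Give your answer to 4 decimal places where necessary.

share on x = 0.5253

MU_x ∝ x^(-0.75), MU_y ∝ y^(-0.75), so MRS = (y/x)^(0.75) = P_x/P_y.
Hence y/x = (P_x/P_y)^(1/(0.75)), i.e. raised to the 4/3 power.
Substitute y = (y/x)·x into the budget: x* = M/(P_x + P_y·(y/x)).
Numerically y/x = 0.666839, so x* = 149/(4.28 + 5.8·0.666839) = 18.2874 and y* = 0.666839·18.2874 = 12.1948.
Expenditure on x: 4.28·18.2874 = 78.2703; share = 0.5253.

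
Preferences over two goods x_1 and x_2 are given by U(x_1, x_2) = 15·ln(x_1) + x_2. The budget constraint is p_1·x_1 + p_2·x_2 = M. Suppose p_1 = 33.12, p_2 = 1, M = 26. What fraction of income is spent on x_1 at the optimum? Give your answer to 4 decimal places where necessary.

At the given prices: x_1* = 15·1/33.12 = 0.4529, and x_2* = 11.
Expenditure on x_1: 33.12·0.4529 = 15; share = 0.5769.

share on x_1 = 0.5769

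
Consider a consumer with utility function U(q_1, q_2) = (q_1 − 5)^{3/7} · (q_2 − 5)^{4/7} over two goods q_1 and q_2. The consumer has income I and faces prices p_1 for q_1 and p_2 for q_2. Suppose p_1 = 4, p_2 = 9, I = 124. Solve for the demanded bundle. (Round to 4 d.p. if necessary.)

Discretionary income = 124 − 5·4 − 5·9 = 59; q_1* = 5 + 3/7·59/4 = 11.3214; q_2* = 5 + 4/7·59/9 = 8.746.

q_1* = 11.3214, q_2* = 8.746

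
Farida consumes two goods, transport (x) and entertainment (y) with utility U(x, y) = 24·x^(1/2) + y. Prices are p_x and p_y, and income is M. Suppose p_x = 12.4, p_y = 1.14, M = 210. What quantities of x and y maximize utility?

Set MRS = p_x/p_y: 12·x^(−1/2) = p_x/p_y.
Thus x* = (12·p_y/p_x)² — independent of M — with the rest of income spent on y.
Plugging in: x* = (12·1.14/12.4)² = 1.2171, y* = 170.9718.

x* = 1.2171, y* = 170.9718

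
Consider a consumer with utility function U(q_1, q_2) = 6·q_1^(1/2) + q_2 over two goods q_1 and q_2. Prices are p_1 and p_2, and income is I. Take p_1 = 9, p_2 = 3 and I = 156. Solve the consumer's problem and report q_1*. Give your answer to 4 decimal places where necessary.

MU_q_1 = 3/√q_1, MU_q_2 = 1. Tangency: 3/√q_1 = p_1/p_2.
Solve: √q_1 = 3·p_2/p_1, so q_1*(p_1,p_2) = (3·p_2/p_1)², and q_2* = (I − p_1·q_1*)/p_2.
Plugging in: q_1* = (3·3/9)² = 1.

q_1* = 1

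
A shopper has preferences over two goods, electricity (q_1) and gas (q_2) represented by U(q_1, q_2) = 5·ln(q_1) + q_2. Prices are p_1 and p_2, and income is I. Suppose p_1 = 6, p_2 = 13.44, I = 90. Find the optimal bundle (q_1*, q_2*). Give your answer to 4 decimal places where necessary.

At the given prices: q_1* = 5·13.44/6 = 11.2, and q_2* = 1.6964.

q_1* = 11.2, q_2* = 1.6964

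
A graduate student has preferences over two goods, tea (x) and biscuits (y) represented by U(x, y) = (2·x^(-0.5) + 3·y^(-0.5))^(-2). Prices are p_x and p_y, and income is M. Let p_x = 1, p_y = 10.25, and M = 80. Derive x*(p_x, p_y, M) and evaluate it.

Numerically y/x = 0.277702, so x* = 80/(1 + 10.25·0.277702) = 20.7984.

x* = 20.7984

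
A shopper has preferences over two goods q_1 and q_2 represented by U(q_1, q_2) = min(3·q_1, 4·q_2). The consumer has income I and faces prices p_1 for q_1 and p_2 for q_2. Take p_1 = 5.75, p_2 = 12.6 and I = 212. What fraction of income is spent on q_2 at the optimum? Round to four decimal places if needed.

Leontief preferences: the optimum is at the kink where q_1/4 = q_2/3, i.e. q_2 = (3/4)·q_1.
Budget: p_1·q_1 + p_2·(3/4)·q_1 = I, so (4·p_1 + 3·p_2)·q_1 = 4·I.
Demand: q_1*(p_1,p_2,I) = 4·I/(4·p_1 + 3·p_2), q_2* = 3·I/(4·p_1 + 3·p_2).
Here 4·5.75 + 3·12.6 = 60.8, giving q_1* = 13.9474 and q_2* = 10.4605.
Expenditure on q_2: 12.6·10.4605 = 131.8026; share = 0.6217.

share on q_2 = 0.6217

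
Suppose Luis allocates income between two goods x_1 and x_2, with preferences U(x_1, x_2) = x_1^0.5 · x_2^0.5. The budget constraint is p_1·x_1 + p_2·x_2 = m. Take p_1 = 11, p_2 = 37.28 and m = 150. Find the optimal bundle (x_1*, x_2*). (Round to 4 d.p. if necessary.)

Tangency: MRS = x_2/x_1 = p_1/p_2.
Rearranging, p_2·x_2 = p_1·x_1. Substituting into the budget gives p_1·x_1·(1 + 1) = m.
Demand: x_1*(p_1,p_2,m) = 0.5·m/p_1 and x_2* = 0.5·m/p_2.
At p_1=11, p_2=37.28, m=150: x_1* = 0.5·150/11 = 6.8182, x_2* = 2.0118.

x_1* = 6.8182, x_2* = 2.0118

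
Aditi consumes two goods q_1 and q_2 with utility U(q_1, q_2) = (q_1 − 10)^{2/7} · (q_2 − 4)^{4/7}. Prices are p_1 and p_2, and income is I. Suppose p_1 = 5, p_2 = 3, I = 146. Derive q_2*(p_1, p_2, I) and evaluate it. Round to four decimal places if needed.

q_2* = 22.6667

After buying the subsistence bundle (10, 4), a share 1/3 of the remaining income goes to q_1: q_1* = 10 + 1/3·(I − 10p_1 − 4p_2)/p_1.
Discretionary income = 146 − 10·5 − 4·3 = 84; q_2* = 4 + 2/3·84/3 = 22.6667.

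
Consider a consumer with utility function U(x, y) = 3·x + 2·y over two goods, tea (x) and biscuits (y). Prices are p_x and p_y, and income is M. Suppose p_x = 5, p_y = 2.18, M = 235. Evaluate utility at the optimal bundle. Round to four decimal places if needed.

V = 215.5963

Perfect substitutes: compare marginal utility per dollar. 3/p_x vs 2/p_y → 0.6 vs 0.9174.
y gives more utility per dollar, so spend all income on y: y* = M/p_y, x* = 0.
Numerically: x* = 0, y* = 107.7982.
Utility at the optimum: U(0, 107.7982) = 215.5963.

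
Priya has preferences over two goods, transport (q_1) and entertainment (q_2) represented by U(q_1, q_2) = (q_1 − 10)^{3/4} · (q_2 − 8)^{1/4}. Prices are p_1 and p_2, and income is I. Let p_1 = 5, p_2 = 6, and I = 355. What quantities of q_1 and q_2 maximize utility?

q_1* = 48.55, q_2* = 18.7083

After buying the subsistence bundle (10, 8), a share 0.75 of the remaining income goes to q_1: q_1* = 10 + 0.75·(I − 10p_1 − 8p_2)/p_1.
Discretionary income = 355 − 10·5 − 8·6 = 257; q_1* = 10 + 0.75·257/5 = 48.55; q_2* = 8 + 0.25·257/6 = 18.7083.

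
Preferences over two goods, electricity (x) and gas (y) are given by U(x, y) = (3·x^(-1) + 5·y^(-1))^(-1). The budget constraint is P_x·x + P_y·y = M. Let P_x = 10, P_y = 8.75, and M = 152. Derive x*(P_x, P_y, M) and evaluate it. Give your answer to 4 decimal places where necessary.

Substitute y = (y/x)·x into the budget: x* = M/(P_x + P_y·(y/x)).
Numerically y/x = 1.380131, so x* = 152/(10 + 8.75·1.380131) = 6.8853.

x* = 6.8853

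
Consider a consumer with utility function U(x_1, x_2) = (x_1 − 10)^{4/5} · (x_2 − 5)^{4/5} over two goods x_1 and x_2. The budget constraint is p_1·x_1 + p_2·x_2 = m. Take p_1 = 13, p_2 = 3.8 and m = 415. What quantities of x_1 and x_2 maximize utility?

x_1* = 20.2308, x_2* = 40

MRS = (x_2−5)/(x_1−10). Tangency with p_1/p_2 gives x_2−5 = (p_1/p_2)·(x_1−10).
After buying the subsistence bundle (10, 5), a share 0.5 of the remaining income goes to x_1: x_1* = 10 + 0.5·(m − 10p_1 − 5p_2)/p_1.
Discretionary income = 415 − 10·13 − 5·3.8 = 266; x_1* = 10 + 0.5·266/13 = 20.2308; x_2* = 5 + 0.5·266/3.8 = 40.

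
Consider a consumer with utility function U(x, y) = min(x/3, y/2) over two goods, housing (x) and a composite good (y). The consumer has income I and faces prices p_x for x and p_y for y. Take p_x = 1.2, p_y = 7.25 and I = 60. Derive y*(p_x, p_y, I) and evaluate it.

With perfect complements, no substitution: consume in ratio x:y = 3:2.
Budget: p_x·x + p_y·(2/3)·x = I, so (3·p_x + 2·p_y)·x = 3·I.
Demand: x*(p_x,p_y,I) = 3·I/(3·p_x + 2·p_y), y* = 2·I/(3·p_x + 2·p_y).
Here 3·1.2 + 2·7.25 = 18.1, giving y* = 6.6298.

y* = 6.6298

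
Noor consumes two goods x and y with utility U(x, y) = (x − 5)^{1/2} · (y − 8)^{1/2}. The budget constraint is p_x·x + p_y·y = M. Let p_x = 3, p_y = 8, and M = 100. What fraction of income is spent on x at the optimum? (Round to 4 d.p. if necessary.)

After buying the subsistence bundle (5, 8), a share 0.5 of the remaining income goes to x: x* = 5 + 0.5·(M − 5p_x − 8p_y)/p_x.
Discretionary income = 100 − 5·3 − 8·8 = 21; x* = 5 + 0.5·21/3 = 8.5; y* = 8 + 0.5·21/8 = 9.3125.
Expenditure on x: 3·8.5 = 25.5; share = 0.255.

share on x = 0.255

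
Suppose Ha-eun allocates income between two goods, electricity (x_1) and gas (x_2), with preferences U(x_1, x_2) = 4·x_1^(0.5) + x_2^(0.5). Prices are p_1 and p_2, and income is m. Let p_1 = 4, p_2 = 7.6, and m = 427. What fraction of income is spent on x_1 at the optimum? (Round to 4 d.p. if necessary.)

MRS = MU_x_1/MU_x_2 = 4·(x_2/x_1)^(0.5). Set equal to p_1/p_2.
Hence x_2/x_1 = ((1/4)·p_1/p_2)^(1/(0.5)), i.e. raised to the 2 power.
With the ratio pinned down, the budget gives x_1* = m/(p_1 + p_2·(x_2/x_1)) and x_2* = (x_2/x_1)·x_1*.
Numerically x_2/x_1 = 0.017313, so x_1* = 427/(4 + 7.6·0.017313) = 103.3503 and x_2* = 0.017313·103.3503 = 1.7893.
Expenditure on x_1: 4·103.3503 = 413.4013; share = 0.9682.

share on x_1 = 0.9682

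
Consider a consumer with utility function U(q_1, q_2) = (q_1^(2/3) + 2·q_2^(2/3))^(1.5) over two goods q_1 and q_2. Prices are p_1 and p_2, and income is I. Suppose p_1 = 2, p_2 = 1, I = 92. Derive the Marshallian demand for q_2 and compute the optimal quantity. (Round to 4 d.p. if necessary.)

MU_q_1 ∝ q_1^(-1/3), MU_q_2 ∝ 2·q_2^(-1/3), so MRS = (1/2)·(q_2/q_1)^(1/3) = p_1/p_2.
Solve for the ratio: q_2/q_1 = [2·p_1/p_2]^(3).
With the ratio pinned down, the budget gives q_1* = I/(p_1 + p_2·(q_2/q_1)) and q_2* = (q_2/q_1)·q_1*.
Numerically q_2/q_1 = 64, so q_1* = 92/(2 + 1·64) = 1.3939 and q_2* = 64·1.3939 = 89.2121.

q_2* = 89.2121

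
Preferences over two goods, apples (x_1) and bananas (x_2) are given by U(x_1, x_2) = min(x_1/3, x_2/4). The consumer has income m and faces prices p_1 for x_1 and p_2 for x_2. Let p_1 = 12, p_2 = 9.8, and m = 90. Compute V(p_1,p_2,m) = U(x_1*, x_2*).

V = 1.1968

With perfect complements, no substitution: consume in ratio x_1:x_2 = 3:4.
Budget: p_1·x_1 + p_2·(4/3)·x_1 = m, so (3·p_1 + 4·p_2)·x_1 = 3·m.
Demand: x_1*(p_1,p_2,m) = 3·m/(3·p_1 + 4·p_2), x_2* = 4·m/(3·p_1 + 4·p_2).
Here 3·12 + 4·9.8 = 75.2, giving x_1* = 3.5904 and x_2* = 4.7872.
Utility at the optimum: U(3.5904, 4.7872) = 1.1968.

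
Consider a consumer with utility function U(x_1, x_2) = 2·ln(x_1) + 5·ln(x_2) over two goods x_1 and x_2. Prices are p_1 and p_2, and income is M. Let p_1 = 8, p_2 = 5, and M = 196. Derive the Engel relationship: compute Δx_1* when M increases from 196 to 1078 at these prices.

Tangency: MRS = (2/5)·x_2/x_1 = p_1/p_2.
Rearranging, p_2·x_2 = (5/2)·p_1·x_1. Substituting into the budget gives p_1·x_1·(1 + (5/2)) = M.
Demand: x_1*(p_1,p_2,M) = 2/7·M/p_1 and x_2* = 5/7·M/p_2.
At p_1=8, p_2=5, M=196: x_1* = 2/7·196/8 = 7.
At M' = 1078: x_1* = 38.5. Change: 38.5 − 7 = 31.5.

Δx_1* = 31.5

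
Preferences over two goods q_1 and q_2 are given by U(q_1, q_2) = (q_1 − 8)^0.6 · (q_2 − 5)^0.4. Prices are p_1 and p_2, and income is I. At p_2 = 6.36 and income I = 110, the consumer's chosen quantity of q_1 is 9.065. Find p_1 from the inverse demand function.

Let q_1' = q_1−8, q_2' = q_2−5. MRS = (3/2)·q_2'/q_1' = p_1/p_2.
Substituting into the budget: q_1* = 8 + 0.6·(I − 8·p_1 − 5·p_2)/p_1, and q_2* = 5 + 0.4·(…)/p_2.
Set q_1* = 9.065 in the demand function and solve for p_1: p_1 = 8.

p_1 = 8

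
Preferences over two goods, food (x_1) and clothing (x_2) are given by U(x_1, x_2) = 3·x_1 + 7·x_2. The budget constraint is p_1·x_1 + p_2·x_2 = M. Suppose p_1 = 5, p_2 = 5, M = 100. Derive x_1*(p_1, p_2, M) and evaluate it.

x_1* = 0

x_2 gives more utility per dollar, so spend all income on x_2: x_2* = M/p_2, x_1* = 0.
Numerically: x_1* = 0, x_2* = 20.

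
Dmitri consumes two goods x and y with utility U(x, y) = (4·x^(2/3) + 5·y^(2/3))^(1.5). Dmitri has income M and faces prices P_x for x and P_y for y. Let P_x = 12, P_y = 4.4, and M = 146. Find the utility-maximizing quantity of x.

x* = 0.7836

From the CES first-order condition, (4/5)·(y/x)^(1/3) = P_x/P_y.
Solve for the ratio: y/x = [(5/4)·P_x/P_y]^(3).
Substitute y = (y/x)·x into the budget: x* = M/(P_x + P_y·(y/x)).
Numerically y/x = 39.620116, so x* = 146/(12 + 4.4·39.620116) = 0.7836.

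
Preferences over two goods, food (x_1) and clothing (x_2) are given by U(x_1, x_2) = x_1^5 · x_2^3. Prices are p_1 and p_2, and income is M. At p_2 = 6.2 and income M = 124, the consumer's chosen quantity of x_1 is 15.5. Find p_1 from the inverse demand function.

p_1 = 5

Tangency: MRS = (5/3)·x_2/x_1 = p_1/p_2.
So 5·p_2·x_2 = 3·p_1·x_1; combined with the budget, a share 0.625 of income goes to x_1.
Demand: x_1*(p_1,p_2,M) = 0.625·M/p_1 and x_2* = 0.375·M/p_2.
Set x_1* = 15.5 in the demand function and solve for p_1: p_1 = 5.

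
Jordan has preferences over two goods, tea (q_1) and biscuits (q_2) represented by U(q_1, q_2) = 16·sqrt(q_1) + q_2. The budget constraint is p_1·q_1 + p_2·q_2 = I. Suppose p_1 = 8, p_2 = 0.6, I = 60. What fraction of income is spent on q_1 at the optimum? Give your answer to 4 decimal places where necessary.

share on q_1 = 0.048

Set MRS = p_1/p_2: 8·q_1^(−1/2) = p_1/p_2.
Solve: √q_1 = 8·p_2/p_1, so q_1*(p_1,p_2) = (8·p_2/p_1)², and q_2* = (I − p_1·q_1*)/p_2.
Plugging in: q_1* = (8·0.6/8)² = 0.36, q_2* = 95.2.
Expenditure on q_1: 8·0.36 = 2.88; share = 0.048.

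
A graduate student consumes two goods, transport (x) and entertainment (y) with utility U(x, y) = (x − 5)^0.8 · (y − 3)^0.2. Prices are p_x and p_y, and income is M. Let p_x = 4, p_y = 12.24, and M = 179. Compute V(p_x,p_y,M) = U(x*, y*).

V = 14.8193

This is Cobb-Douglas in (x−5, y−3): tangency gives 0.8·p_y·(y−3) = 0.2·p_x·(x−5).
Substituting into the budget: x* = 5 + 0.8·(M − 5·p_x − 3·p_y)/p_x, and y* = 3 + 0.2·(…)/p_y.
Discretionary income = 179 − 5·4 − 3·12.24 = 122.28; x* = 5 + 0.8·122.28/4 = 29.456; y* = 3 + 0.2·122.28/12.24 = 4.998.
Utility at the optimum: U(29.456, 4.998) = 14.8193.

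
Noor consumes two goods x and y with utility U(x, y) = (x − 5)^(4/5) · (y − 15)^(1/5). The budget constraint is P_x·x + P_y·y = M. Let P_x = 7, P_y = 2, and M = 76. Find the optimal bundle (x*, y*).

x* = 6.2571, y* = 16.1

MRS = 4·(y−15)/(x−5). Tangency with P_x/P_y gives y−15 = (1/4)·(P_x/P_y)·(x−5).
After buying the subsistence bundle (5, 15), a share 0.8 of the remaining income goes to x: x* = 5 + 0.8·(M − 5P_x − 15P_y)/P_x.
Discretionary income = 76 − 5·7 − 15·2 = 11; x* = 5 + 0.8·11/7 = 6.2571; y* = 15 + 0.2·11/2 = 16.1.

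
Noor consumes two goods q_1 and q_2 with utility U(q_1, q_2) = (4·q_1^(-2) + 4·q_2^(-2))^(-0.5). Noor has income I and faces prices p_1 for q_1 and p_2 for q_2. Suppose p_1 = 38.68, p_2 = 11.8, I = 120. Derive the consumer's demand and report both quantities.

Numerically q_2/q_1 = 1.485485, so q_1* = 120/(38.68 + 11.8·1.485485) = 2.1349 and q_2* = 1.485485·2.1349 = 3.1714.

q_1* = 2.1349, q_2* = 3.1714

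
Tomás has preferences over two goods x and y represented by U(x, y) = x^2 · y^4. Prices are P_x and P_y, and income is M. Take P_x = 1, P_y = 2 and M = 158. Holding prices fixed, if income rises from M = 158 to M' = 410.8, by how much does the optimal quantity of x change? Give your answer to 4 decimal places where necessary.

Tangency: MRS = (1/2)·y/x = P_x/P_y.
Rearranging, P_y·y = 2·P_x·x. Substituting into the budget gives P_x·x·(1 + 2) = M.
Demand: x*(P_x,P_y,M) = 1/3·M/P_x and y* = 2/3·M/P_y.
At P_x=1, P_y=2, M=158: x* = 1/3·158/1 = 52.6667.
At M' = 410.8: x* = 136.9333. Change: 136.9333 − 52.6667 = 84.2667.

Δx* = 84.2667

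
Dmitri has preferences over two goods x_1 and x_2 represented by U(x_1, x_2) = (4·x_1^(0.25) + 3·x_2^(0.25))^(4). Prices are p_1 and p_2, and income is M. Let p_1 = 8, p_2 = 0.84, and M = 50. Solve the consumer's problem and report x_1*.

MU_x_1 ∝ 4·x_1^(-0.75), MU_x_2 ∝ 3·x_2^(-0.75), so MRS = (4/3)·(x_2/x_1)^(0.75) = p_1/p_2.
Solve for the ratio: x_2/x_1 = [(3/4)·p_1/p_2]^(4/3).
Substitute x_2 = (x_2/x_1)·x_1 into the budget: x_1* = M/(p_1 + p_2·(x_2/x_1)).
Numerically x_2/x_1 = 13.75612, so x_1* = 50/(8 + 0.84·13.75612) = 2.5569.

x_1* = 2.5569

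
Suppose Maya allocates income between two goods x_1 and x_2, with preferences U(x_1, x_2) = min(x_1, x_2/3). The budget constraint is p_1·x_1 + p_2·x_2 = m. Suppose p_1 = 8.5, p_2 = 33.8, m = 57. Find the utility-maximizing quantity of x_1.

Leontief preferences: the optimum is at the kink where x_1/1 = x_2/3, i.e. x_2 = 3·x_1.
Budget: p_1·x_1 + p_2·3·x_1 = m, so (p_1 + 3·p_2)·x_1 = m.
Demand: x_1*(p_1,p_2,m) = m/(p_1 + 3·p_2), x_2* = 3·m/(p_1 + 3·p_2).
Here 8.5 + 3·33.8 = 109.9, giving x_1* = 0.5187.

x_1* = 0.5187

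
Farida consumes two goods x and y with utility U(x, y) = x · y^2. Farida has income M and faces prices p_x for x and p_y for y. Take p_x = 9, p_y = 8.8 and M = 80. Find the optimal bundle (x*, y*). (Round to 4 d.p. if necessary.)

x* = 2.963, y* = 6.0606

The MRS is (1/2)·y/x. Set MRS = p_x/p_y.
So p_y·y = 2·p_x·x; combined with the budget, a share 1/3 of income goes to x.
Demand: x*(p_x,p_y,M) = 1/3·M/p_x and y* = 2/3·M/p_y.
At p_x=9, p_y=8.8, M=80: x* = 1/3·80/9 = 2.963, y* = 6.0606.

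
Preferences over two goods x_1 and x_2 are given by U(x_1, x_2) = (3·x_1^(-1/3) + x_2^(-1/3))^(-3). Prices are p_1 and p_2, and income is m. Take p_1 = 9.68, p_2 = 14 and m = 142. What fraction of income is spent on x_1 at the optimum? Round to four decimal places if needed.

share on x_1 = 0.6752

From the CES first-order condition, 3·(x_2/x_1)^(4/3) = p_1/p_2.
Hence x_2/x_1 = ((1/3)·p_1/p_2)^(1/(4/3)), i.e. raised to the 0.75 power.
Substitute x_2 = (x_2/x_1)·x_1 into the budget: x_1* = m/(p_1 + p_2·(x_2/x_1)).
Numerically x_2/x_1 = 0.332636, so x_1* = 142/(9.68 + 14·0.332636) = 9.9045 and x_2* = 0.332636·9.9045 = 3.2946.
Expenditure on x_1: 9.68·9.9045 = 95.8756; share = 0.6752.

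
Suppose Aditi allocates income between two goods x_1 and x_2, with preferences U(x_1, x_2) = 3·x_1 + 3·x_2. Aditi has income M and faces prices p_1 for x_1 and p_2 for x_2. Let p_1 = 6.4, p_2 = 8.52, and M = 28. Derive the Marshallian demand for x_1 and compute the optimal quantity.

Perfect substitutes: compare marginal utility per dollar. 3/p_1 vs 3/p_2 → 0.4688 vs 0.3521.
x_1 gives more utility per dollar, so spend all income on x_1: x_1* = M/p_1, x_2* = 0.
Numerically: x_1* = 4.375, x_2* = 0.

x_1* = 4.375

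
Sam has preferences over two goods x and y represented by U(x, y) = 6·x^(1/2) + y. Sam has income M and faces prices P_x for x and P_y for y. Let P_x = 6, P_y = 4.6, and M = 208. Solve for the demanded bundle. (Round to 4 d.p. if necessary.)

MU_x = 3/√x, MU_y = 1. Tangency: 3/√x = P_x/P_y.
Solve: √x = 3·P_y/P_x, so x*(P_x,P_y) = (3·P_y/P_x)², and y* = (M − P_x·x*)/P_y.
Plugging in: x* = (3·4.6/6)² = 5.29, y* = 38.3174.

x* = 5.29, y* = 38.3174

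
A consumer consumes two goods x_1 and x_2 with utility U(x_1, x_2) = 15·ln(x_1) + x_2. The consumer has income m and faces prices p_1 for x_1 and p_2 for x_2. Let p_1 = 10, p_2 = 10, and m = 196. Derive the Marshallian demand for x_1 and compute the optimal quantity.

MU_x_1 = 15/x_1, MU_x_2 = 1. Tangency: 15/x_1 = p_1/p_2.
So x_1*(p_1,p_2) = 15·p_2/p_1, independent of income; and x_2* = (m − 15·p_2)/p_2.
At the given prices: x_1* = 15·10/10 = 15.

x_1* = 15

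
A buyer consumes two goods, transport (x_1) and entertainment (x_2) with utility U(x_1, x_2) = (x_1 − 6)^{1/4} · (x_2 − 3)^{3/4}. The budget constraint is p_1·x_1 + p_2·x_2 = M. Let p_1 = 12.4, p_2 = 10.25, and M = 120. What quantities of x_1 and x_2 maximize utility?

Substituting into the budget: x_1* = 6 + 0.25·(M − 6·p_1 − 3·p_2)/p_1, and x_2* = 3 + 0.75·(…)/p_2.
Discretionary income = 120 − 6·12.4 − 3·10.25 = 14.85; x_1* = 6 + 0.25·14.85/12.4 = 6.2994; x_2* = 3 + 0.75·14.85/10.25 = 4.0866.

x_1* = 6.2994, x_2* = 4.0866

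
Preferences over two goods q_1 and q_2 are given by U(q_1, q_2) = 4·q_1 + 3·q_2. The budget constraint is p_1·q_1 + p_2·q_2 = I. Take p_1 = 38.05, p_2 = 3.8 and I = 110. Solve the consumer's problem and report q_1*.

q_1* = 0

Perfect substitutes: compare marginal utility per dollar. 4/p_1 vs 3/p_2 → 0.1051 vs 0.7895.
q_2 gives more utility per dollar, so spend all income on q_2: q_2* = I/p_2, q_1* = 0.
Numerically: q_1* = 0, q_2* = 28.9474.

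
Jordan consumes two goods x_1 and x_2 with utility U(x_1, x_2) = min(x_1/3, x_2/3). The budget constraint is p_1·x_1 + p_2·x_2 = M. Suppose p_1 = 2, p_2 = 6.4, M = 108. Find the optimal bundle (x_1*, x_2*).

x_1* = 12.8571, x_2* = 12.8571

With perfect complements, no substitution: consume in ratio x_1:x_2 = 3:3.
Budget: p_1·x_1 + p_2·x_1 = M, so (3·p_1 + 3·p_2)·x_1 = 3·M.
Demand: x_1*(p_1,p_2,M) = 3·M/(3·p_1 + 3·p_2), x_2* = 3·M/(3·p_1 + 3·p_2).
Here 3·2 + 3·6.4 = 25.2, giving x_1* = 12.8571 and x_2* = 12.8571.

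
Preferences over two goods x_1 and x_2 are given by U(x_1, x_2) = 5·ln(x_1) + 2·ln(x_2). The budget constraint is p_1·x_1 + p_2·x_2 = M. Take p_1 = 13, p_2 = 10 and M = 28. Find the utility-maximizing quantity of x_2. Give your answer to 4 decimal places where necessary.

x_2* = 0.8

Demand: x_1*(p_1,p_2,M) = 5/7·M/p_1 and x_2* = 2/7·M/p_2.
At p_1=13, p_2=10, M=28: x_2* = 2/7·28/10 = 0.8.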